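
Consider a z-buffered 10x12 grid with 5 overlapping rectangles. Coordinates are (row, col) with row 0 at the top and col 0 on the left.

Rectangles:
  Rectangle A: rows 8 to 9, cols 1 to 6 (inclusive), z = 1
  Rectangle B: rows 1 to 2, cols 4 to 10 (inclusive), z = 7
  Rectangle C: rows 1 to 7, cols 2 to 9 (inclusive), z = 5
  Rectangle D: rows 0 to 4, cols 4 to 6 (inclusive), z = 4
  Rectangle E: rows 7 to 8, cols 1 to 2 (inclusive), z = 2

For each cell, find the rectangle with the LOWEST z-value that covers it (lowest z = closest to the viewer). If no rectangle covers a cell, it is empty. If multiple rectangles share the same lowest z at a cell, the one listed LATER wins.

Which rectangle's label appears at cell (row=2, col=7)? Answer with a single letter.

Check cell (2,7):
  A: rows 8-9 cols 1-6 -> outside (row miss)
  B: rows 1-2 cols 4-10 z=7 -> covers; best now B (z=7)
  C: rows 1-7 cols 2-9 z=5 -> covers; best now C (z=5)
  D: rows 0-4 cols 4-6 -> outside (col miss)
  E: rows 7-8 cols 1-2 -> outside (row miss)
Winner: C at z=5

Answer: C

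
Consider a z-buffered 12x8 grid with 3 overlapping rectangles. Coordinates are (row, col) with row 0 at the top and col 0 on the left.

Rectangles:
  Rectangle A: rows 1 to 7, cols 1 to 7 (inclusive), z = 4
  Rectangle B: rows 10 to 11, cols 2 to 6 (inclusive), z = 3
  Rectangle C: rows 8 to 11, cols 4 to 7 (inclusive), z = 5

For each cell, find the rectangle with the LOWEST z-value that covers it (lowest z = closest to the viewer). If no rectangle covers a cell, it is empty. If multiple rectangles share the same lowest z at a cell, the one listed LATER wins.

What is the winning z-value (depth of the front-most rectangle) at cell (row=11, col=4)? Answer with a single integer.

Answer: 3

Derivation:
Check cell (11,4):
  A: rows 1-7 cols 1-7 -> outside (row miss)
  B: rows 10-11 cols 2-6 z=3 -> covers; best now B (z=3)
  C: rows 8-11 cols 4-7 z=5 -> covers; best now B (z=3)
Winner: B at z=3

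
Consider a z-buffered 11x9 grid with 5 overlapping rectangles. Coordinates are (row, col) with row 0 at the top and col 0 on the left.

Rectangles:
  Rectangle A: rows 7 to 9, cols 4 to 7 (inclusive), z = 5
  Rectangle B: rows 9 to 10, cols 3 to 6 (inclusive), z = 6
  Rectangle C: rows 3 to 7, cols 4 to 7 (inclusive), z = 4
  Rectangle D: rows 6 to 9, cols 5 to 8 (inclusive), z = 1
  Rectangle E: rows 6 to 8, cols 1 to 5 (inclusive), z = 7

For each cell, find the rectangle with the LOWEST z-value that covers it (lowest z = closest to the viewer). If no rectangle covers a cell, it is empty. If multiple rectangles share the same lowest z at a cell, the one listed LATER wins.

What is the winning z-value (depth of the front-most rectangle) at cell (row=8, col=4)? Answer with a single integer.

Check cell (8,4):
  A: rows 7-9 cols 4-7 z=5 -> covers; best now A (z=5)
  B: rows 9-10 cols 3-6 -> outside (row miss)
  C: rows 3-7 cols 4-7 -> outside (row miss)
  D: rows 6-9 cols 5-8 -> outside (col miss)
  E: rows 6-8 cols 1-5 z=7 -> covers; best now A (z=5)
Winner: A at z=5

Answer: 5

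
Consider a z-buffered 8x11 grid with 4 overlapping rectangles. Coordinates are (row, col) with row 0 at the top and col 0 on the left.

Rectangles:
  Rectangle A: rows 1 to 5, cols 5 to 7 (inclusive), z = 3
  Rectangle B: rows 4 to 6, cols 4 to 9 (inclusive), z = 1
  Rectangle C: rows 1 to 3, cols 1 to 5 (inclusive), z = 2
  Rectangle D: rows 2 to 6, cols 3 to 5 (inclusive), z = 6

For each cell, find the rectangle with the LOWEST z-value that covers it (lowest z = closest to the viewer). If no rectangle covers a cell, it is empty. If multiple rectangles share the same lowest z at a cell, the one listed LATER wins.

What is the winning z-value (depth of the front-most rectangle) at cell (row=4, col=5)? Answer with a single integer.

Check cell (4,5):
  A: rows 1-5 cols 5-7 z=3 -> covers; best now A (z=3)
  B: rows 4-6 cols 4-9 z=1 -> covers; best now B (z=1)
  C: rows 1-3 cols 1-5 -> outside (row miss)
  D: rows 2-6 cols 3-5 z=6 -> covers; best now B (z=1)
Winner: B at z=1

Answer: 1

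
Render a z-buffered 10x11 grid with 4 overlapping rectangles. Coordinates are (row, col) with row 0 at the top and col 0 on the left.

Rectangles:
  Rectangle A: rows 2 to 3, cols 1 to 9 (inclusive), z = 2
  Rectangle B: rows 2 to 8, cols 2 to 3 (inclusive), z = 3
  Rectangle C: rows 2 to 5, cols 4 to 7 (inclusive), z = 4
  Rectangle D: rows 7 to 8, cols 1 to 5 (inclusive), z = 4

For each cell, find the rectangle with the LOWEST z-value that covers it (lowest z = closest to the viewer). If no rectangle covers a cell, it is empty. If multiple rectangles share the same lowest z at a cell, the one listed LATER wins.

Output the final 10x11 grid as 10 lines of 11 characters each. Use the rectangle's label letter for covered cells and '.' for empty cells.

...........
...........
.AAAAAAAAA.
.AAAAAAAAA.
..BBCCCC...
..BBCCCC...
..BB.......
.DBBDD.....
.DBBDD.....
...........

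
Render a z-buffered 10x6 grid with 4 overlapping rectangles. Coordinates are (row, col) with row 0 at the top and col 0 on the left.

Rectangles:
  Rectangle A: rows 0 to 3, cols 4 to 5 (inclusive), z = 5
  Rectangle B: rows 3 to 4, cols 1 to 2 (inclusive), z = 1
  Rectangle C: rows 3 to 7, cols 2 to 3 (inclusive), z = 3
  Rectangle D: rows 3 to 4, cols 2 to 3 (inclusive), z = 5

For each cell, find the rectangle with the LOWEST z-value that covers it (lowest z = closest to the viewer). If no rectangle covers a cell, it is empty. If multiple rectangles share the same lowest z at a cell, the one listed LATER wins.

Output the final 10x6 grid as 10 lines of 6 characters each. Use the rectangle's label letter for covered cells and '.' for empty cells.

....AA
....AA
....AA
.BBCAA
.BBC..
..CC..
..CC..
..CC..
......
......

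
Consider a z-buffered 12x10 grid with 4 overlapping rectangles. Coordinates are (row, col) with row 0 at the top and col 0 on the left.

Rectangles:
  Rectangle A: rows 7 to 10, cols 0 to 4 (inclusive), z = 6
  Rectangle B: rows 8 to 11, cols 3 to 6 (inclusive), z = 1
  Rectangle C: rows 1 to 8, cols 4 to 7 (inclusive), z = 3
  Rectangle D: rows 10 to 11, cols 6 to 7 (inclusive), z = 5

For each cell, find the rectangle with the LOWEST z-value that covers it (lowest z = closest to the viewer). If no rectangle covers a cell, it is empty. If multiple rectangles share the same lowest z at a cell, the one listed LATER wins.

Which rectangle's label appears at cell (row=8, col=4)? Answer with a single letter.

Answer: B

Derivation:
Check cell (8,4):
  A: rows 7-10 cols 0-4 z=6 -> covers; best now A (z=6)
  B: rows 8-11 cols 3-6 z=1 -> covers; best now B (z=1)
  C: rows 1-8 cols 4-7 z=3 -> covers; best now B (z=1)
  D: rows 10-11 cols 6-7 -> outside (row miss)
Winner: B at z=1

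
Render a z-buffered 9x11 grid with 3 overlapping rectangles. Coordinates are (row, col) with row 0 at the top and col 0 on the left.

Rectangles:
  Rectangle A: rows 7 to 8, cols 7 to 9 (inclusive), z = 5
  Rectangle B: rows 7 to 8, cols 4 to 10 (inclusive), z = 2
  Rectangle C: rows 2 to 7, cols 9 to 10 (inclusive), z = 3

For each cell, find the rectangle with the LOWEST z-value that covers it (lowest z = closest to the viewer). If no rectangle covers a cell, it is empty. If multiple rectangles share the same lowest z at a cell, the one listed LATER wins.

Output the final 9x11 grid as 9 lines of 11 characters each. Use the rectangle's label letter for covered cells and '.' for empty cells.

...........
...........
.........CC
.........CC
.........CC
.........CC
.........CC
....BBBBBBB
....BBBBBBB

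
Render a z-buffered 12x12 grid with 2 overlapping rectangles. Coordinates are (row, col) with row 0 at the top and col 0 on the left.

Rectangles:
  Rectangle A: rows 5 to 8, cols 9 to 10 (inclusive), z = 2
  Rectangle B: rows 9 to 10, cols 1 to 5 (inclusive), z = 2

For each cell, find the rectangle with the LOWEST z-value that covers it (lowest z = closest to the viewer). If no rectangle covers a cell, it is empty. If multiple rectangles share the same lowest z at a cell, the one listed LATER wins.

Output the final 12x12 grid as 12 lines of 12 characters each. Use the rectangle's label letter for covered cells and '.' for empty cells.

............
............
............
............
............
.........AA.
.........AA.
.........AA.
.........AA.
.BBBBB......
.BBBBB......
............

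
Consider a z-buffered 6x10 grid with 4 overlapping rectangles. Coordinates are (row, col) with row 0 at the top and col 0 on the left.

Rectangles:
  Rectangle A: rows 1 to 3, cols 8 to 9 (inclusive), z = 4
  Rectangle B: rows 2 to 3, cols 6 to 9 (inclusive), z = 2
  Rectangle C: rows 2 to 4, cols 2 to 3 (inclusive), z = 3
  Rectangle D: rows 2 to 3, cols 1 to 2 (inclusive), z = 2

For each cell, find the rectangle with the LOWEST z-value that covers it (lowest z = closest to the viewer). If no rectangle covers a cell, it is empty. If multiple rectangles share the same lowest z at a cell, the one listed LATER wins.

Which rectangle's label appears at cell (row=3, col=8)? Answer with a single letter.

Answer: B

Derivation:
Check cell (3,8):
  A: rows 1-3 cols 8-9 z=4 -> covers; best now A (z=4)
  B: rows 2-3 cols 6-9 z=2 -> covers; best now B (z=2)
  C: rows 2-4 cols 2-3 -> outside (col miss)
  D: rows 2-3 cols 1-2 -> outside (col miss)
Winner: B at z=2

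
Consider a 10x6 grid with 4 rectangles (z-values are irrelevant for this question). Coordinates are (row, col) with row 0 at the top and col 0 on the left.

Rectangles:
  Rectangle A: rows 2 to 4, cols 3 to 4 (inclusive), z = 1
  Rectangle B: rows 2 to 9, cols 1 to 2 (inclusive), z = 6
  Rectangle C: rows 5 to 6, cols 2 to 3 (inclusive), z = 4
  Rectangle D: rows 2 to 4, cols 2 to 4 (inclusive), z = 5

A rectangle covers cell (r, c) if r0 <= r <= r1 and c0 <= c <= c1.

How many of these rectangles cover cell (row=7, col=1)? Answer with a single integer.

Check cell (7,1):
  A: rows 2-4 cols 3-4 -> outside (row miss)
  B: rows 2-9 cols 1-2 -> covers
  C: rows 5-6 cols 2-3 -> outside (row miss)
  D: rows 2-4 cols 2-4 -> outside (row miss)
Count covering = 1

Answer: 1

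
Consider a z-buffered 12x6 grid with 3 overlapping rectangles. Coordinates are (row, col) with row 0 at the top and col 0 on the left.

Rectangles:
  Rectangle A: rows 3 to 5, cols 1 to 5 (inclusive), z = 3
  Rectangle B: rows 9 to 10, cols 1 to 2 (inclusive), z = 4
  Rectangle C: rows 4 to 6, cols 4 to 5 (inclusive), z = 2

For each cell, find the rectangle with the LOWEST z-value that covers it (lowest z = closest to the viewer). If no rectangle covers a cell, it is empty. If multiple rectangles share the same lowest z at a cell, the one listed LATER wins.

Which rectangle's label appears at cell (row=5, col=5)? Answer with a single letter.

Check cell (5,5):
  A: rows 3-5 cols 1-5 z=3 -> covers; best now A (z=3)
  B: rows 9-10 cols 1-2 -> outside (row miss)
  C: rows 4-6 cols 4-5 z=2 -> covers; best now C (z=2)
Winner: C at z=2

Answer: C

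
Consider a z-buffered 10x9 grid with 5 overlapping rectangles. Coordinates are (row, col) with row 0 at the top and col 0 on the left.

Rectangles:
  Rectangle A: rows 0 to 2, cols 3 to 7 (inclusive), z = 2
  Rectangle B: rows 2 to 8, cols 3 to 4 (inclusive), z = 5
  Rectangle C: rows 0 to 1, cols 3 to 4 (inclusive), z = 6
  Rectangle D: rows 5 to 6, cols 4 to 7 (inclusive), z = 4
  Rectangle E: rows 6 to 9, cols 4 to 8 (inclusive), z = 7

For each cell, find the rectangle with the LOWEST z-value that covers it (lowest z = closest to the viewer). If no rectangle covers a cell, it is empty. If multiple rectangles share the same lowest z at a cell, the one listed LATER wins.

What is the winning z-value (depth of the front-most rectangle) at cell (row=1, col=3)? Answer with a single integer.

Check cell (1,3):
  A: rows 0-2 cols 3-7 z=2 -> covers; best now A (z=2)
  B: rows 2-8 cols 3-4 -> outside (row miss)
  C: rows 0-1 cols 3-4 z=6 -> covers; best now A (z=2)
  D: rows 5-6 cols 4-7 -> outside (row miss)
  E: rows 6-9 cols 4-8 -> outside (row miss)
Winner: A at z=2

Answer: 2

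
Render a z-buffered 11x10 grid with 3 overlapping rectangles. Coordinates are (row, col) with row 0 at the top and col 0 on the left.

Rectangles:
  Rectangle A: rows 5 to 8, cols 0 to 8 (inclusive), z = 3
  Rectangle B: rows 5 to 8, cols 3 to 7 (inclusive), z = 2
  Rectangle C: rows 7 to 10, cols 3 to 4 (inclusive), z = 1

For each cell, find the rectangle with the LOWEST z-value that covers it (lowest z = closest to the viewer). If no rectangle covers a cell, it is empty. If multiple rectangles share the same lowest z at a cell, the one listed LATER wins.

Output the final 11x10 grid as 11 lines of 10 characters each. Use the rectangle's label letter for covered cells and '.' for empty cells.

..........
..........
..........
..........
..........
AAABBBBBA.
AAABBBBBA.
AAACCBBBA.
AAACCBBBA.
...CC.....
...CC.....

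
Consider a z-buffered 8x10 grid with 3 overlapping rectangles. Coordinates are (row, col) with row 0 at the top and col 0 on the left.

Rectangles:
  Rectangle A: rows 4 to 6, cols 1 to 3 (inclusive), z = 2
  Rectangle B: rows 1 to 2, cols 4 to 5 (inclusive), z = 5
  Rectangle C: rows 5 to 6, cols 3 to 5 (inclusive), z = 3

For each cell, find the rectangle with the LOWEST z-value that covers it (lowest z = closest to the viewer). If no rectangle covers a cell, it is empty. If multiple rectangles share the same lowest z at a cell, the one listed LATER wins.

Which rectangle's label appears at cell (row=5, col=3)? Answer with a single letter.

Answer: A

Derivation:
Check cell (5,3):
  A: rows 4-6 cols 1-3 z=2 -> covers; best now A (z=2)
  B: rows 1-2 cols 4-5 -> outside (row miss)
  C: rows 5-6 cols 3-5 z=3 -> covers; best now A (z=2)
Winner: A at z=2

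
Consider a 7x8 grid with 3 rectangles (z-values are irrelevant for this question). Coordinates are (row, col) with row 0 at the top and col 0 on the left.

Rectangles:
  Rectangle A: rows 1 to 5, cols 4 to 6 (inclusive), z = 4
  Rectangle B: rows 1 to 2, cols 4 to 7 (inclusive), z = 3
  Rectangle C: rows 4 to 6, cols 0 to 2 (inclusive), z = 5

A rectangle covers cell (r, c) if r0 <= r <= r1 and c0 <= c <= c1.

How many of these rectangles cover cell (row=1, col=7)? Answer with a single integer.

Answer: 1

Derivation:
Check cell (1,7):
  A: rows 1-5 cols 4-6 -> outside (col miss)
  B: rows 1-2 cols 4-7 -> covers
  C: rows 4-6 cols 0-2 -> outside (row miss)
Count covering = 1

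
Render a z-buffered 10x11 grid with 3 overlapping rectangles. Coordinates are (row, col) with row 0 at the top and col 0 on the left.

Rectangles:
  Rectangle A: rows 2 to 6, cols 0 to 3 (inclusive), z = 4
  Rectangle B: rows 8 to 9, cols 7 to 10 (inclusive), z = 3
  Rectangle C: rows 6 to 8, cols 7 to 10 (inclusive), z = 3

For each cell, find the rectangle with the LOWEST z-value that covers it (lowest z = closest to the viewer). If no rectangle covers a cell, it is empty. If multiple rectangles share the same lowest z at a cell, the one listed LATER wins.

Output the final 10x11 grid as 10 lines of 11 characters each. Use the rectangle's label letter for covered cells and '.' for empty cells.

...........
...........
AAAA.......
AAAA.......
AAAA.......
AAAA.......
AAAA...CCCC
.......CCCC
.......CCCC
.......BBBB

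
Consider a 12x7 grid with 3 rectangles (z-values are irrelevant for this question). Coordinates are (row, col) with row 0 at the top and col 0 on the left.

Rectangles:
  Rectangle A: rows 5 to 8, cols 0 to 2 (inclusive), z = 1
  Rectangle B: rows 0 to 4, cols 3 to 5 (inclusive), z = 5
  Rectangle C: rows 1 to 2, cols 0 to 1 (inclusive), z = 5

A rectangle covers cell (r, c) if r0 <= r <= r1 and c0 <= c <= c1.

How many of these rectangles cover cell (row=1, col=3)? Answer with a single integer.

Answer: 1

Derivation:
Check cell (1,3):
  A: rows 5-8 cols 0-2 -> outside (row miss)
  B: rows 0-4 cols 3-5 -> covers
  C: rows 1-2 cols 0-1 -> outside (col miss)
Count covering = 1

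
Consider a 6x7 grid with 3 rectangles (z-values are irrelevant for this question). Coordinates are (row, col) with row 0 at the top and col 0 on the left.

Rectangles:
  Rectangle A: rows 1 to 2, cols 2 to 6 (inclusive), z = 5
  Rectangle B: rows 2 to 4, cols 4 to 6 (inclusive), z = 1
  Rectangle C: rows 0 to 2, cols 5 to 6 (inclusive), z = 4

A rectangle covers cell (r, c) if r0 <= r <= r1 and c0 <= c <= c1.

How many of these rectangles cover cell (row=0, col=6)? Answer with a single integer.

Answer: 1

Derivation:
Check cell (0,6):
  A: rows 1-2 cols 2-6 -> outside (row miss)
  B: rows 2-4 cols 4-6 -> outside (row miss)
  C: rows 0-2 cols 5-6 -> covers
Count covering = 1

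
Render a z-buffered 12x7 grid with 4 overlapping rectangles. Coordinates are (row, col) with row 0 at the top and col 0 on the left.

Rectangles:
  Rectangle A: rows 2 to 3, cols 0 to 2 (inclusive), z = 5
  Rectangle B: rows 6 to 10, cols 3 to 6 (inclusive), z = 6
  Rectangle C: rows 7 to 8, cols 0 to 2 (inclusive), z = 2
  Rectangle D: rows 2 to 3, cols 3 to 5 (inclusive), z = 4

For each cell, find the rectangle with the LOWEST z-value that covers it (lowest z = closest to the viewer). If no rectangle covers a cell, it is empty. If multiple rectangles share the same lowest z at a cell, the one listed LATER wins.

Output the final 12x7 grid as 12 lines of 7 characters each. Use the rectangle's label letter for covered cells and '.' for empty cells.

.......
.......
AAADDD.
AAADDD.
.......
.......
...BBBB
CCCBBBB
CCCBBBB
...BBBB
...BBBB
.......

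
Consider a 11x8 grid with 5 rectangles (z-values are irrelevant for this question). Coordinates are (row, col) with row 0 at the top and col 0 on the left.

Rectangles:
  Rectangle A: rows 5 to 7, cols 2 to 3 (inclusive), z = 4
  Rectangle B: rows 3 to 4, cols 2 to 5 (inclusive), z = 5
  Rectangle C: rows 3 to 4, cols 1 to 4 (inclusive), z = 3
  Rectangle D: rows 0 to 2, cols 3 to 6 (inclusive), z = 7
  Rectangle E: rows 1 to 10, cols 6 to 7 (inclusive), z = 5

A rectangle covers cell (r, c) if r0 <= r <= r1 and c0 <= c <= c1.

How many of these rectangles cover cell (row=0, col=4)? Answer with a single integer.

Check cell (0,4):
  A: rows 5-7 cols 2-3 -> outside (row miss)
  B: rows 3-4 cols 2-5 -> outside (row miss)
  C: rows 3-4 cols 1-4 -> outside (row miss)
  D: rows 0-2 cols 3-6 -> covers
  E: rows 1-10 cols 6-7 -> outside (row miss)
Count covering = 1

Answer: 1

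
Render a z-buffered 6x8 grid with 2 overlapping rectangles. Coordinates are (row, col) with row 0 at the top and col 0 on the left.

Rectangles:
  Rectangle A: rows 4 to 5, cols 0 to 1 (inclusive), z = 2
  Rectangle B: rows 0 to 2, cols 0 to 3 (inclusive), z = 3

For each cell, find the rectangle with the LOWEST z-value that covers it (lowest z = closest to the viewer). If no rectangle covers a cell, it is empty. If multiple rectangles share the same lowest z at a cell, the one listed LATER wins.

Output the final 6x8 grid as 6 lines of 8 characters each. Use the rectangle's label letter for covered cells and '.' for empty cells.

BBBB....
BBBB....
BBBB....
........
AA......
AA......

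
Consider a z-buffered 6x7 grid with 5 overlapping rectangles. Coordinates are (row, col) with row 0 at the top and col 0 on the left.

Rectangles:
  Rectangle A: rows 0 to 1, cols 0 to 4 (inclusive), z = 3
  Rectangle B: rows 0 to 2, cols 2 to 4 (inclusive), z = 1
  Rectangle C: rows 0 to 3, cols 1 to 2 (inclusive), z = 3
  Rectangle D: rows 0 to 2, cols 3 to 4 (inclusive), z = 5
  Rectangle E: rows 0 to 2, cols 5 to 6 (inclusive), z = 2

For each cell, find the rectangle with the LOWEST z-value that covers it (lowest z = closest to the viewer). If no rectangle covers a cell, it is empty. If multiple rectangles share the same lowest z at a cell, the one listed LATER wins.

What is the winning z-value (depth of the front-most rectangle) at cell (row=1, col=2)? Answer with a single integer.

Answer: 1

Derivation:
Check cell (1,2):
  A: rows 0-1 cols 0-4 z=3 -> covers; best now A (z=3)
  B: rows 0-2 cols 2-4 z=1 -> covers; best now B (z=1)
  C: rows 0-3 cols 1-2 z=3 -> covers; best now B (z=1)
  D: rows 0-2 cols 3-4 -> outside (col miss)
  E: rows 0-2 cols 5-6 -> outside (col miss)
Winner: B at z=1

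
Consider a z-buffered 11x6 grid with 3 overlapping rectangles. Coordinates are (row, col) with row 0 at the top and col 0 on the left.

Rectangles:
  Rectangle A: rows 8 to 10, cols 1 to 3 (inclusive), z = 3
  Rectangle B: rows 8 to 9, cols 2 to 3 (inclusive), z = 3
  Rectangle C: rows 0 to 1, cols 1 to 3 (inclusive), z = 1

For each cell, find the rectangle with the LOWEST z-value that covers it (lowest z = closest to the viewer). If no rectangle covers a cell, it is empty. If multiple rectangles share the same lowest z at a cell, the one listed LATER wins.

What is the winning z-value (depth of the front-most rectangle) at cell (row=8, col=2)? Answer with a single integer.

Answer: 3

Derivation:
Check cell (8,2):
  A: rows 8-10 cols 1-3 z=3 -> covers; best now A (z=3)
  B: rows 8-9 cols 2-3 z=3 -> covers; best now B (z=3)
  C: rows 0-1 cols 1-3 -> outside (row miss)
Winner: B at z=3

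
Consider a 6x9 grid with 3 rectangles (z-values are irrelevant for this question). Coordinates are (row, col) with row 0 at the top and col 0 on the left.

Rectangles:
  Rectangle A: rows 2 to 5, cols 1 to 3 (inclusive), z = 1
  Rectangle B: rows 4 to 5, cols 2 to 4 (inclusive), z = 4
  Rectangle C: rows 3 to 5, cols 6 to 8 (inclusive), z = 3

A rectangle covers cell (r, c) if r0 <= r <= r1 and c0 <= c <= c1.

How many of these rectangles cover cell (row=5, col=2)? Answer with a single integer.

Check cell (5,2):
  A: rows 2-5 cols 1-3 -> covers
  B: rows 4-5 cols 2-4 -> covers
  C: rows 3-5 cols 6-8 -> outside (col miss)
Count covering = 2

Answer: 2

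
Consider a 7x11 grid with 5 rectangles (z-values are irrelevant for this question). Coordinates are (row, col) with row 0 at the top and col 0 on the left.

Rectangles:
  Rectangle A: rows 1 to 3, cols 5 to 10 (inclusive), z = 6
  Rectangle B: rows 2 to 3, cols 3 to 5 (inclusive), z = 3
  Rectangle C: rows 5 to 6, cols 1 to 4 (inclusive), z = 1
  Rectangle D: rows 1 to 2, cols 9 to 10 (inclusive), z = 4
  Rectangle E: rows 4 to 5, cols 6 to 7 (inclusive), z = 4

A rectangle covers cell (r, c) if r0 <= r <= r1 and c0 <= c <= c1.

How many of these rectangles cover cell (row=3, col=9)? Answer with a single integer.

Answer: 1

Derivation:
Check cell (3,9):
  A: rows 1-3 cols 5-10 -> covers
  B: rows 2-3 cols 3-5 -> outside (col miss)
  C: rows 5-6 cols 1-4 -> outside (row miss)
  D: rows 1-2 cols 9-10 -> outside (row miss)
  E: rows 4-5 cols 6-7 -> outside (row miss)
Count covering = 1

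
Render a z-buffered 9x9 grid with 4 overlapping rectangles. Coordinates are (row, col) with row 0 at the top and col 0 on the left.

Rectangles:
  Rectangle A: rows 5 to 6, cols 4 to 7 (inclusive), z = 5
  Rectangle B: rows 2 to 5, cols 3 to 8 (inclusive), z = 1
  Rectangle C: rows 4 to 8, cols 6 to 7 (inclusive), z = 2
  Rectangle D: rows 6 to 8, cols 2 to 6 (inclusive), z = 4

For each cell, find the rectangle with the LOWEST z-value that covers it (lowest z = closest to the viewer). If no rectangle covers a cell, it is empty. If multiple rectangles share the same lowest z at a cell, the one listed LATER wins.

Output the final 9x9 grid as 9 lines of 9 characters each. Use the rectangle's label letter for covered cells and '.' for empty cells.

.........
.........
...BBBBBB
...BBBBBB
...BBBBBB
...BBBBBB
..DDDDCC.
..DDDDCC.
..DDDDCC.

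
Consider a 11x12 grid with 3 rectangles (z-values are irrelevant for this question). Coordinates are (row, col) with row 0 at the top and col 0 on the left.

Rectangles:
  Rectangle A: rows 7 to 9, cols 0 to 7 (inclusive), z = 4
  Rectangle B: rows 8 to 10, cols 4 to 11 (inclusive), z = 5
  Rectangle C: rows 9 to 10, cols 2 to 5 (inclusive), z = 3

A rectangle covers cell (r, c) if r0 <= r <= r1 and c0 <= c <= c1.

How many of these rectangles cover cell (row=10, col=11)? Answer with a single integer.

Check cell (10,11):
  A: rows 7-9 cols 0-7 -> outside (row miss)
  B: rows 8-10 cols 4-11 -> covers
  C: rows 9-10 cols 2-5 -> outside (col miss)
Count covering = 1

Answer: 1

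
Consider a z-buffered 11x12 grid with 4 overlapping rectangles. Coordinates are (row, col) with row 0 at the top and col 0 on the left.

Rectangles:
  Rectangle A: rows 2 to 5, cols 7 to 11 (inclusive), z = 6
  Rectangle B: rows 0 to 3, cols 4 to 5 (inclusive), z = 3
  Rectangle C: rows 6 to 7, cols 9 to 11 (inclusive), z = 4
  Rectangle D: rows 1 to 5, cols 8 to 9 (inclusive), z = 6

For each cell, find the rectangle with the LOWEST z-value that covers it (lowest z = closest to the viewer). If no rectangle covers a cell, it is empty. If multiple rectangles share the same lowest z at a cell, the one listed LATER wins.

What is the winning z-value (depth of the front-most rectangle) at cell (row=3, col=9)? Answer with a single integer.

Answer: 6

Derivation:
Check cell (3,9):
  A: rows 2-5 cols 7-11 z=6 -> covers; best now A (z=6)
  B: rows 0-3 cols 4-5 -> outside (col miss)
  C: rows 6-7 cols 9-11 -> outside (row miss)
  D: rows 1-5 cols 8-9 z=6 -> covers; best now D (z=6)
Winner: D at z=6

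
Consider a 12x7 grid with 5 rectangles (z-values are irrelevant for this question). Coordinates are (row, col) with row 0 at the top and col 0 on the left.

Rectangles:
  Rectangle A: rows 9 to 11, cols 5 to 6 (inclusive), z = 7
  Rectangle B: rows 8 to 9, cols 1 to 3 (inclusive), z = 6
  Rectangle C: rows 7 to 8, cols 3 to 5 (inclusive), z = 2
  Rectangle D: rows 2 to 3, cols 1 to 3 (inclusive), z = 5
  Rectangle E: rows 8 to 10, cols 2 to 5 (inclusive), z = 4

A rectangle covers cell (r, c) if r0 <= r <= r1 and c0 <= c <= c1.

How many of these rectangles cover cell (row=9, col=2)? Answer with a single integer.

Answer: 2

Derivation:
Check cell (9,2):
  A: rows 9-11 cols 5-6 -> outside (col miss)
  B: rows 8-9 cols 1-3 -> covers
  C: rows 7-8 cols 3-5 -> outside (row miss)
  D: rows 2-3 cols 1-3 -> outside (row miss)
  E: rows 8-10 cols 2-5 -> covers
Count covering = 2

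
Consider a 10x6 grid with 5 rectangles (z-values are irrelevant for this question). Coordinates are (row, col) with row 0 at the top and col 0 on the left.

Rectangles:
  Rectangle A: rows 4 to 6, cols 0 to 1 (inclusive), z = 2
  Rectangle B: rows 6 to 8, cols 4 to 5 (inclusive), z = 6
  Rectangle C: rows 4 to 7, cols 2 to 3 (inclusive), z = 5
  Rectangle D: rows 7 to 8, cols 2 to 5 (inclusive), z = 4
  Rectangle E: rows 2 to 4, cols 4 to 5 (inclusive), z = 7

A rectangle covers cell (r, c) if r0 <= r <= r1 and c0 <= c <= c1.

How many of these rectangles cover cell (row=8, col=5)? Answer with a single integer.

Check cell (8,5):
  A: rows 4-6 cols 0-1 -> outside (row miss)
  B: rows 6-8 cols 4-5 -> covers
  C: rows 4-7 cols 2-3 -> outside (row miss)
  D: rows 7-8 cols 2-5 -> covers
  E: rows 2-4 cols 4-5 -> outside (row miss)
Count covering = 2

Answer: 2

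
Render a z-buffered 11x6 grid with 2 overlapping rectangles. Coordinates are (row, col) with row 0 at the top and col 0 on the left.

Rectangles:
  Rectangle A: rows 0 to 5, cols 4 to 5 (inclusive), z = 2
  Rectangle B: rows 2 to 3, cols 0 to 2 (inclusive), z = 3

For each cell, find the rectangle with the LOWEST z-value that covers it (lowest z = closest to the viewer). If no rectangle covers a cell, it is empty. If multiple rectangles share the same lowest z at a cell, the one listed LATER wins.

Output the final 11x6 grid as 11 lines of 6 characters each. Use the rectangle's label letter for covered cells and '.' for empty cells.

....AA
....AA
BBB.AA
BBB.AA
....AA
....AA
......
......
......
......
......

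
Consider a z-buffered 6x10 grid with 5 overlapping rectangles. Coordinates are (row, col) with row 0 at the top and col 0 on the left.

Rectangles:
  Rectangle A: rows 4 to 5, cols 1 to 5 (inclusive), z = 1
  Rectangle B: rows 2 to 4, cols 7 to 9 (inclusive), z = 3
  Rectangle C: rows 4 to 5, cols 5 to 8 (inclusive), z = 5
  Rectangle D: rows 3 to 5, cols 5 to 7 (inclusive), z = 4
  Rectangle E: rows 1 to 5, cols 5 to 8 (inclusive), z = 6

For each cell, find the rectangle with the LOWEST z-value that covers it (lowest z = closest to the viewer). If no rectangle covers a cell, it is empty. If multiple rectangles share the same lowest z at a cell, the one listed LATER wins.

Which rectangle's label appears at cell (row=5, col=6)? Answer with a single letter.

Check cell (5,6):
  A: rows 4-5 cols 1-5 -> outside (col miss)
  B: rows 2-4 cols 7-9 -> outside (row miss)
  C: rows 4-5 cols 5-8 z=5 -> covers; best now C (z=5)
  D: rows 3-5 cols 5-7 z=4 -> covers; best now D (z=4)
  E: rows 1-5 cols 5-8 z=6 -> covers; best now D (z=4)
Winner: D at z=4

Answer: D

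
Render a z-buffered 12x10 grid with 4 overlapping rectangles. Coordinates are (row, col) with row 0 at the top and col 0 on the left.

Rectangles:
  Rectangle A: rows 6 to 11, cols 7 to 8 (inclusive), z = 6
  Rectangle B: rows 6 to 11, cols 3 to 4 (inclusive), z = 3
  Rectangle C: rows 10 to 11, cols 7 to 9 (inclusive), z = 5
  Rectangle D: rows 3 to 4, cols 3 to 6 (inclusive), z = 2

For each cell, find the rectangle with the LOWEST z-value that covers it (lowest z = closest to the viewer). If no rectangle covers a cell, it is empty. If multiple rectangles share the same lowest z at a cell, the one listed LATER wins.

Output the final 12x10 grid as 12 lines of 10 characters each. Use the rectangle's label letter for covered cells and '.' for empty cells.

..........
..........
..........
...DDDD...
...DDDD...
..........
...BB..AA.
...BB..AA.
...BB..AA.
...BB..AA.
...BB..CCC
...BB..CCC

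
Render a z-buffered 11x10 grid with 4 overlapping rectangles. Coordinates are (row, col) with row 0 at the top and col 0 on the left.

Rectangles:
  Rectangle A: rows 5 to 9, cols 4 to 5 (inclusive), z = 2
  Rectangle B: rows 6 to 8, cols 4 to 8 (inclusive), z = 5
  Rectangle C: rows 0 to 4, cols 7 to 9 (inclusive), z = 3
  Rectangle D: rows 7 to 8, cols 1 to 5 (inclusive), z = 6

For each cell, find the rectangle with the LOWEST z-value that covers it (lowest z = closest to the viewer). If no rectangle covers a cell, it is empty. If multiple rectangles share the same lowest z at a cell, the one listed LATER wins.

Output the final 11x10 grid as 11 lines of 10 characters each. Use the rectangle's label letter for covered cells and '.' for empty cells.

.......CCC
.......CCC
.......CCC
.......CCC
.......CCC
....AA....
....AABBB.
.DDDAABBB.
.DDDAABBB.
....AA....
..........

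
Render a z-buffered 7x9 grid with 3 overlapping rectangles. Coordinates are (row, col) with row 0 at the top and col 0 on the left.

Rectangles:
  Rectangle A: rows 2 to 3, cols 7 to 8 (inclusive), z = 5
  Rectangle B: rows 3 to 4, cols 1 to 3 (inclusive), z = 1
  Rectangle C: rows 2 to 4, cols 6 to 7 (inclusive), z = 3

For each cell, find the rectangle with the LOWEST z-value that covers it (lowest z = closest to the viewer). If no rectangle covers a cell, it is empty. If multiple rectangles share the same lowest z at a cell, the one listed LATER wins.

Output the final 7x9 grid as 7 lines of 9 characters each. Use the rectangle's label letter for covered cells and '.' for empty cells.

.........
.........
......CCA
.BBB..CCA
.BBB..CC.
.........
.........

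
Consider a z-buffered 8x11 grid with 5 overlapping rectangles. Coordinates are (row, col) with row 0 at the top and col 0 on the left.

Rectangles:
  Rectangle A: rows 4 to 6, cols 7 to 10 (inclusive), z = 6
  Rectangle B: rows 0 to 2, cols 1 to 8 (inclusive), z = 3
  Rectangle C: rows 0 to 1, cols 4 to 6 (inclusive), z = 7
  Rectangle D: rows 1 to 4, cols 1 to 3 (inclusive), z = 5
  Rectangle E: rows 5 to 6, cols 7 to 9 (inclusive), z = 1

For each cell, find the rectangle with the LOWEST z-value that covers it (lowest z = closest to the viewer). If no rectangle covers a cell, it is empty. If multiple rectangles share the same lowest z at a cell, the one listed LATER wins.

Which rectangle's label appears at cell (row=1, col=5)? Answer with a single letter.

Check cell (1,5):
  A: rows 4-6 cols 7-10 -> outside (row miss)
  B: rows 0-2 cols 1-8 z=3 -> covers; best now B (z=3)
  C: rows 0-1 cols 4-6 z=7 -> covers; best now B (z=3)
  D: rows 1-4 cols 1-3 -> outside (col miss)
  E: rows 5-6 cols 7-9 -> outside (row miss)
Winner: B at z=3

Answer: B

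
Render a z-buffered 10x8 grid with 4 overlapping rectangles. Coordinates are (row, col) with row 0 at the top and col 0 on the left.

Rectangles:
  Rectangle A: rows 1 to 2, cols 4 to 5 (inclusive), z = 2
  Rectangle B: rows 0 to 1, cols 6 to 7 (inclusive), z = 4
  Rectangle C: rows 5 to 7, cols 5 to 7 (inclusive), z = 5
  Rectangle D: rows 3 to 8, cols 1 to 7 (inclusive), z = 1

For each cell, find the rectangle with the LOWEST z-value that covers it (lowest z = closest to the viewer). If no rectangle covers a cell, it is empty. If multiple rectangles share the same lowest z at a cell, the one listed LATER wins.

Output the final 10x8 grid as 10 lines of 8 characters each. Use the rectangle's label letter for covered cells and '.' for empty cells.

......BB
....AABB
....AA..
.DDDDDDD
.DDDDDDD
.DDDDDDD
.DDDDDDD
.DDDDDDD
.DDDDDDD
........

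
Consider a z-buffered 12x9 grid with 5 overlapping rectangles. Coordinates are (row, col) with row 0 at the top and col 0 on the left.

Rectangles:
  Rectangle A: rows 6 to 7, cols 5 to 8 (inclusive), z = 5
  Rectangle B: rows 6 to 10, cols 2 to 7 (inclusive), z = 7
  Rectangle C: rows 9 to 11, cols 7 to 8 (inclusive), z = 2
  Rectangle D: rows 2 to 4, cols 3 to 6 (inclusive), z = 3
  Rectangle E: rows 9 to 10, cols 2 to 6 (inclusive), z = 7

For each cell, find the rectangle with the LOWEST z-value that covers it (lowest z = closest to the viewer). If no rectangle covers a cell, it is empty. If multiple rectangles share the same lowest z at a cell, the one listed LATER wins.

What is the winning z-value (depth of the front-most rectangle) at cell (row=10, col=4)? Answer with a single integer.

Check cell (10,4):
  A: rows 6-7 cols 5-8 -> outside (row miss)
  B: rows 6-10 cols 2-7 z=7 -> covers; best now B (z=7)
  C: rows 9-11 cols 7-8 -> outside (col miss)
  D: rows 2-4 cols 3-6 -> outside (row miss)
  E: rows 9-10 cols 2-6 z=7 -> covers; best now E (z=7)
Winner: E at z=7

Answer: 7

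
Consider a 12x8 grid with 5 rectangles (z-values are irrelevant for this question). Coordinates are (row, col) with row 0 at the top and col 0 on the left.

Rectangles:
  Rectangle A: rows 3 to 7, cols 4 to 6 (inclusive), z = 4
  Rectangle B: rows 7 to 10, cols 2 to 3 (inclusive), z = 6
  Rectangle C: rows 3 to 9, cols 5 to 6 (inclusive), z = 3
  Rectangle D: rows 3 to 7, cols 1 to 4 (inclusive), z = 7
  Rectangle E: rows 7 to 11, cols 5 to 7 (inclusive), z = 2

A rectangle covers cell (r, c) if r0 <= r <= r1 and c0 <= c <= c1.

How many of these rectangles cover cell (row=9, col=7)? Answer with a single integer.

Check cell (9,7):
  A: rows 3-7 cols 4-6 -> outside (row miss)
  B: rows 7-10 cols 2-3 -> outside (col miss)
  C: rows 3-9 cols 5-6 -> outside (col miss)
  D: rows 3-7 cols 1-4 -> outside (row miss)
  E: rows 7-11 cols 5-7 -> covers
Count covering = 1

Answer: 1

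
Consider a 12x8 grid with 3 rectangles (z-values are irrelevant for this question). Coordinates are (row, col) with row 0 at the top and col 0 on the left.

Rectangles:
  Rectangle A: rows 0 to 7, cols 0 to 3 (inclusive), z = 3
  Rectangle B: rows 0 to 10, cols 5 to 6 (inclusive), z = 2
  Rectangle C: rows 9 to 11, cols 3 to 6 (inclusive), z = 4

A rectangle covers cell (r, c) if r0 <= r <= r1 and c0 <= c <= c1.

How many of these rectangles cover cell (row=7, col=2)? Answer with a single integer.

Check cell (7,2):
  A: rows 0-7 cols 0-3 -> covers
  B: rows 0-10 cols 5-6 -> outside (col miss)
  C: rows 9-11 cols 3-6 -> outside (row miss)
Count covering = 1

Answer: 1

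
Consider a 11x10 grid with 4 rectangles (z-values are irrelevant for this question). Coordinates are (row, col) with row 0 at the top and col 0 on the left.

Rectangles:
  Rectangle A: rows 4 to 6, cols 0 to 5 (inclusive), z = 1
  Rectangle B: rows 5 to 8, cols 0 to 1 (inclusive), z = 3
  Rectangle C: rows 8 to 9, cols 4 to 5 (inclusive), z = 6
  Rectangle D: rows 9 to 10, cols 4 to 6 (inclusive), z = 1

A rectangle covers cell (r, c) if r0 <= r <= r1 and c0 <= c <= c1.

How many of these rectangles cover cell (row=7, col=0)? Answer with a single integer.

Check cell (7,0):
  A: rows 4-6 cols 0-5 -> outside (row miss)
  B: rows 5-8 cols 0-1 -> covers
  C: rows 8-9 cols 4-5 -> outside (row miss)
  D: rows 9-10 cols 4-6 -> outside (row miss)
Count covering = 1

Answer: 1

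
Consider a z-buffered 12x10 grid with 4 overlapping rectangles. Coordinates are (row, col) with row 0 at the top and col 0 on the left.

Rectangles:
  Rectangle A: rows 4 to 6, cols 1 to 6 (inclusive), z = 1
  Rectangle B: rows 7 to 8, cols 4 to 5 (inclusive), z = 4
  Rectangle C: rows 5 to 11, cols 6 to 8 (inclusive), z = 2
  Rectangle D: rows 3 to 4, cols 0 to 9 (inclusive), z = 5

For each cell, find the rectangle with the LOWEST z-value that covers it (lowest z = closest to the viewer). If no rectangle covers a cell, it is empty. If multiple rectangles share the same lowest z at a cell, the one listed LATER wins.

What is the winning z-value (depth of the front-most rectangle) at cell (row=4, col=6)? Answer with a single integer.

Check cell (4,6):
  A: rows 4-6 cols 1-6 z=1 -> covers; best now A (z=1)
  B: rows 7-8 cols 4-5 -> outside (row miss)
  C: rows 5-11 cols 6-8 -> outside (row miss)
  D: rows 3-4 cols 0-9 z=5 -> covers; best now A (z=1)
Winner: A at z=1

Answer: 1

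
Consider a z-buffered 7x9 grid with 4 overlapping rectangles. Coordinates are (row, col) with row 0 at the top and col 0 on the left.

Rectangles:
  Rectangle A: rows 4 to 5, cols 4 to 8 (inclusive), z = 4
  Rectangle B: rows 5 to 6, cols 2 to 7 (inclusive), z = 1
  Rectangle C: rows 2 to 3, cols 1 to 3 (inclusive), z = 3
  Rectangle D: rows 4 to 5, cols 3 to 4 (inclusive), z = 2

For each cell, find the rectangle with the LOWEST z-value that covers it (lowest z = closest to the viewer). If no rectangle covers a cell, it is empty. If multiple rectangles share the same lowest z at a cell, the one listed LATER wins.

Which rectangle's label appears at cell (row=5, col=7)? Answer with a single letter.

Check cell (5,7):
  A: rows 4-5 cols 4-8 z=4 -> covers; best now A (z=4)
  B: rows 5-6 cols 2-7 z=1 -> covers; best now B (z=1)
  C: rows 2-3 cols 1-3 -> outside (row miss)
  D: rows 4-5 cols 3-4 -> outside (col miss)
Winner: B at z=1

Answer: B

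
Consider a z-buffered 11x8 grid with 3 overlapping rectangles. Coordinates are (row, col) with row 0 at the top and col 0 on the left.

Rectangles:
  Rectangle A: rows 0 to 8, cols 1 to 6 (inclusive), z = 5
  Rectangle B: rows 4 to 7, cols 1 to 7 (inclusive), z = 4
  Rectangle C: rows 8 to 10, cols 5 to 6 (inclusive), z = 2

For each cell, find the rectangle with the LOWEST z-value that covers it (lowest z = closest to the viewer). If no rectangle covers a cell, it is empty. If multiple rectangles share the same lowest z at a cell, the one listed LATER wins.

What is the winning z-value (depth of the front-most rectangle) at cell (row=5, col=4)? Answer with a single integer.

Answer: 4

Derivation:
Check cell (5,4):
  A: rows 0-8 cols 1-6 z=5 -> covers; best now A (z=5)
  B: rows 4-7 cols 1-7 z=4 -> covers; best now B (z=4)
  C: rows 8-10 cols 5-6 -> outside (row miss)
Winner: B at z=4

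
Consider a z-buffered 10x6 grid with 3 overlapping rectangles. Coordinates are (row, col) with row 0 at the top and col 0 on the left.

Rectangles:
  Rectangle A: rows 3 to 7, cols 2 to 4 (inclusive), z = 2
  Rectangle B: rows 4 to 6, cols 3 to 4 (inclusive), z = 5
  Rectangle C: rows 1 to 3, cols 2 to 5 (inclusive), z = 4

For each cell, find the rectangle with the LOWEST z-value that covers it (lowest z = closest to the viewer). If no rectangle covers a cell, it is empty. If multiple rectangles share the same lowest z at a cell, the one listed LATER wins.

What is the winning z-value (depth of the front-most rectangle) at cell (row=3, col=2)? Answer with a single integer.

Check cell (3,2):
  A: rows 3-7 cols 2-4 z=2 -> covers; best now A (z=2)
  B: rows 4-6 cols 3-4 -> outside (row miss)
  C: rows 1-3 cols 2-5 z=4 -> covers; best now A (z=2)
Winner: A at z=2

Answer: 2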